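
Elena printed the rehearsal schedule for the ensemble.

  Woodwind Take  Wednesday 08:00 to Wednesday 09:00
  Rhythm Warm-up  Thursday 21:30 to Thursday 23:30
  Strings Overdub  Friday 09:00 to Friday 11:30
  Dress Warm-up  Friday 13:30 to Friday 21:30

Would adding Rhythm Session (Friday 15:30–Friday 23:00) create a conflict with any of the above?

Woodwind Take: ends Wednesday 09:00 at or before Rhythm Session starts Friday 15:30 → clear.
Rhythm Warm-up: ends Thursday 23:30 at or before Rhythm Session starts Friday 15:30 → clear.
Strings Overdub: ends Friday 11:30 at or before Rhythm Session starts Friday 15:30 → clear.
Dress Warm-up: starts Friday 13:30 before Rhythm Session ends Friday 23:00, and ends Friday 21:30 after Rhythm Session starts Friday 15:30 → overlap.
Rhythm Session overlaps Dress Warm-up.

Yes — it overlaps Dress Warm-up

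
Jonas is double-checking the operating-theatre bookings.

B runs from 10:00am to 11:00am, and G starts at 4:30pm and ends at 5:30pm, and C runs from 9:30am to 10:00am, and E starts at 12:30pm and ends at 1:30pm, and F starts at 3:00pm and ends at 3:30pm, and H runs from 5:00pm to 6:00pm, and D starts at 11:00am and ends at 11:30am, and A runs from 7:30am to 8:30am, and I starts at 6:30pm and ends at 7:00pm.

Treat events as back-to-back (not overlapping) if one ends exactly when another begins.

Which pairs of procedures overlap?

Check each pair: they overlap iff neither finishes before the other starts.
Sorted by start: A, C, B, D, E, F, G, H, I.
C starts after A ends; A is clear from here.
B starts exactly when C ends (back-to-back, no overlap); C is clear from here.
D starts exactly when B ends (back-to-back, no overlap); B is clear from here.
E starts after D ends; D is clear from here.
F starts after E ends; E is clear from here.
G starts after F ends; F is clear from here.
H starts before G ends → G and H overlap.
I starts after G ends.
I starts after H ends.

G & H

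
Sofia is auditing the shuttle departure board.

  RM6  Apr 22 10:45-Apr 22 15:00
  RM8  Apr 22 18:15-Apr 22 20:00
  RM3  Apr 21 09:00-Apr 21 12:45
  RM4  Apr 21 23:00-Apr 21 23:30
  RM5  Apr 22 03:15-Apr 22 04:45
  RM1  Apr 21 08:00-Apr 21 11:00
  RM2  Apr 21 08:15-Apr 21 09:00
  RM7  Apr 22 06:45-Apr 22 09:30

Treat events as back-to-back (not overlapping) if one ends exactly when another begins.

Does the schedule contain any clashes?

Yes

Sorted by start: RM1, RM2, RM3, RM4, RM5, RM7, RM6, RM8.
RM2 starts before RM1 ends → RM1 and RM2 overlap.
That's a conflict, so the schedule is not conflict-free.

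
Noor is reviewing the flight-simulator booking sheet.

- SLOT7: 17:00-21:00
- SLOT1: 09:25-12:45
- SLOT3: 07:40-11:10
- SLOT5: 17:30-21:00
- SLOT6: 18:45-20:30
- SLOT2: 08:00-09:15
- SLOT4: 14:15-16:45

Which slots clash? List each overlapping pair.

SLOT1 & SLOT3, SLOT2 & SLOT3, SLOT5 & SLOT6, SLOT5 & SLOT7, SLOT6 & SLOT7

Sorted by start: SLOT3, SLOT2, SLOT1, SLOT4, SLOT7, SLOT5, SLOT6.
SLOT2 starts before SLOT3 ends → SLOT3 and SLOT2 overlap.
SLOT1 starts before SLOT3 ends → SLOT3 and SLOT1 overlap.
SLOT4 starts after SLOT3 ends, so nothing later overlaps SLOT3 either.
SLOT1 starts after SLOT2 ends, so nothing later overlaps SLOT2 either.
SLOT4 starts after SLOT1 ends, so nothing later overlaps SLOT1 either.
SLOT7 starts after SLOT4 ends, so nothing later overlaps SLOT4 either.
SLOT5 starts before SLOT7 ends → SLOT7 and SLOT5 overlap.
SLOT6 starts before SLOT7 ends → SLOT7 and SLOT6 overlap.
SLOT6 starts before SLOT5 ends → SLOT5 and SLOT6 overlap.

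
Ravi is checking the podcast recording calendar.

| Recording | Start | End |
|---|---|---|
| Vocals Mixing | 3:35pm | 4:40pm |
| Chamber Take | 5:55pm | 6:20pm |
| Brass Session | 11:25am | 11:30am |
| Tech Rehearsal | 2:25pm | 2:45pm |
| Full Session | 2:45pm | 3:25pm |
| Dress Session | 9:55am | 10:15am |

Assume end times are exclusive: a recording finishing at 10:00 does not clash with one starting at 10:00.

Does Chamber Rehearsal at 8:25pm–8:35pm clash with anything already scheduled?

No — it doesn't clash with anything

Dress Session: ends 10:15am at or before Chamber Rehearsal starts 8:25pm → clear.
Brass Session: ends 11:30am at or before Chamber Rehearsal starts 8:25pm → clear.
Tech Rehearsal: ends 2:45pm at or before Chamber Rehearsal starts 8:25pm → clear.
Full Session: ends 3:25pm at or before Chamber Rehearsal starts 8:25pm → clear.
Vocals Mixing: ends 4:40pm at or before Chamber Rehearsal starts 8:25pm → clear.
Chamber Take: ends 6:20pm at or before Chamber Rehearsal starts 8:25pm → clear.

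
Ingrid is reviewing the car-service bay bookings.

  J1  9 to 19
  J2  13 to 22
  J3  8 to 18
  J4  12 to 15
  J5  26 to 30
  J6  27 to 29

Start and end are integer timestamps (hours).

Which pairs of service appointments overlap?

Check each pair: they overlap iff neither finishes before the other starts.
Sorted by start: J3, J1, J4, J2, J5, J6.
J1 starts before J3 ends → J3 and J1 overlap.
J4 starts before J3 ends → J3 and J4 overlap.
J2 starts before J3 ends → J3 and J2 overlap.
J5 starts after J3 ends, so J3 has no further overlaps.
J4 starts before J1 ends → J1 and J4 overlap.
J2 starts before J1 ends → J1 and J2 overlap.
J5 starts after J1 ends, so J1 has no further overlaps.
J2 starts before J4 ends → J4 and J2 overlap.
J5 starts after J4 ends, so J4 has no further overlaps.
J5 starts after J2 ends, so J2 has no further overlaps.
J6 starts before J5 ends → J5 and J6 overlap.

J1 & J2, J1 & J3, J1 & J4, J2 & J3, J2 & J4, J3 & J4, J5 & J6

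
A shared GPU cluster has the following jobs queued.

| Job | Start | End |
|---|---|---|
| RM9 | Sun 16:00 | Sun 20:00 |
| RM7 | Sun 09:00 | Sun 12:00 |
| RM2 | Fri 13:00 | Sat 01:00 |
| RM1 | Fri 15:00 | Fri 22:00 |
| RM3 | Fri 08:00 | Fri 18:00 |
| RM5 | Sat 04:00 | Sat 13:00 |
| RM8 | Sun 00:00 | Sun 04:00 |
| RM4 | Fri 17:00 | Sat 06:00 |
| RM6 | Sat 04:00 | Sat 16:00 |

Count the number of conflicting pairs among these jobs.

Check each pair: they overlap iff neither finishes before the other starts.
Sorted by start: RM3, RM2, RM1, RM4, RM5, RM6, RM8, RM7, RM9.
RM2 starts before RM3 ends → RM3 and RM2 overlap.
RM1 starts before RM3 ends → RM3 and RM1 overlap.
RM4 starts before RM3 ends → RM3 and RM4 overlap.
RM5 starts after RM3 ends — done with RM3.
RM1 starts before RM2 ends → RM2 and RM1 overlap.
RM4 starts before RM2 ends → RM2 and RM4 overlap.
RM5 starts after RM2 ends — done with RM2.
RM4 starts before RM1 ends → RM1 and RM4 overlap.
RM5 starts after RM1 ends — done with RM1.
RM5 starts before RM4 ends → RM4 and RM5 overlap.
RM6 starts before RM4 ends → RM4 and RM6 overlap.
RM8 starts after RM4 ends — done with RM4.
RM6 starts before RM5 ends → RM5 and RM6 overlap.
RM8 starts after RM5 ends — done with RM5.
RM8 starts after RM6 ends — done with RM6.
RM7 starts after RM8 ends — done with RM8.
RM9 starts after RM7 ends.
Overlapping pairs: RM1 & RM2, RM1 & RM3, RM1 & RM4, RM2 & RM3, RM2 & RM4, RM3 & RM4, RM4 & RM5, RM4 & RM6, RM5 & RM6 — 9 in total.

9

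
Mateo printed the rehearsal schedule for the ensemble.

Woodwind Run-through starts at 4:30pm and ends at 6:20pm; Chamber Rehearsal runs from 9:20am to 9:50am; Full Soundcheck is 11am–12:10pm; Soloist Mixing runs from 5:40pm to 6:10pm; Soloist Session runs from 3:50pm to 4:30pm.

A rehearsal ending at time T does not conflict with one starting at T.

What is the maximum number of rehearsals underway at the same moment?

Sort all start/end points and keep a running count:
9:20am start Chamber Rehearsal → 1
9:50am end Chamber Rehearsal → 0
11am start Full Soundcheck → 1
12:10pm end Full Soundcheck → 0
3:50pm start Soloist Session → 1
4:30pm end Soloist Session → 0
4:30pm start Woodwind Run-through → 1
5:40pm start Soloist Mixing → 2
6:10pm end Soloist Mixing → 1
6:20pm end Woodwind Run-through → 0
Peak is 2, at 5:40pm (Soloist Mixing, Woodwind Run-through).

2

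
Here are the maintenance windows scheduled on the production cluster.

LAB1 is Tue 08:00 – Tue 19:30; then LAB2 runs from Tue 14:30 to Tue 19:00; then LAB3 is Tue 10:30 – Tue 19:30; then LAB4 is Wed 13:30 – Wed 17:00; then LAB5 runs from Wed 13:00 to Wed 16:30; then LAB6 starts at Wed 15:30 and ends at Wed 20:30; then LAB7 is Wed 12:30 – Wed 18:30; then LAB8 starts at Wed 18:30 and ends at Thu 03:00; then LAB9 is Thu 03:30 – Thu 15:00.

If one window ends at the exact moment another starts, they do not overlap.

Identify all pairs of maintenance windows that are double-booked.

Sorted by start: LAB1, LAB3, LAB2, LAB7, LAB5, LAB4, LAB6, LAB8, LAB9.
LAB3 starts before LAB1 ends → LAB1 and LAB3 overlap.
LAB2 starts before LAB1 ends → LAB1 and LAB2 overlap.
LAB7 starts after LAB1 ends; LAB1 is clear from here.
LAB2 starts before LAB3 ends → LAB3 and LAB2 overlap.
LAB7 starts after LAB3 ends; LAB3 is clear from here.
LAB7 starts after LAB2 ends; LAB2 is clear from here.
LAB5 starts before LAB7 ends → LAB7 and LAB5 overlap.
LAB4 starts before LAB7 ends → LAB7 and LAB4 overlap.
LAB6 starts before LAB7 ends → LAB7 and LAB6 overlap.
LAB8 starts exactly when LAB7 ends (back-to-back, no overlap); LAB7 is clear from here.
LAB4 starts before LAB5 ends → LAB5 and LAB4 overlap.
LAB6 starts before LAB5 ends → LAB5 and LAB6 overlap.
LAB8 starts after LAB5 ends; LAB5 is clear from here.
LAB6 starts before LAB4 ends → LAB4 and LAB6 overlap.
LAB8 starts after LAB4 ends; LAB4 is clear from here.
LAB8 starts before LAB6 ends → LAB6 and LAB8 overlap.
LAB9 starts after LAB6 ends.
LAB9 starts after LAB8 ends.

LAB1 & LAB2, LAB1 & LAB3, LAB2 & LAB3, LAB4 & LAB5, LAB4 & LAB6, LAB4 & LAB7, LAB5 & LAB6, LAB5 & LAB7, LAB6 & LAB7, LAB6 & LAB8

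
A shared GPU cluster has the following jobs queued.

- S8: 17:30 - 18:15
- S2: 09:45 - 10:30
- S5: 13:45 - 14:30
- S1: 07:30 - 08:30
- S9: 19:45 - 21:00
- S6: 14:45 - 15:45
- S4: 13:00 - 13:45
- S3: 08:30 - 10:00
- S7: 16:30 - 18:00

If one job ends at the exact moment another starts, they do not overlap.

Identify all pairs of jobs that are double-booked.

S2 & S3, S7 & S8

Check each pair: they overlap iff neither finishes before the other starts.
Sorted by start: S1, S3, S2, S4, S5, S6, S7, S8, S9.
S3 starts exactly when S1 ends (back-to-back, no overlap), so nothing later overlaps S1 either.
S2 starts before S3 ends → S3 and S2 overlap.
S4 starts after S3 ends, so nothing later overlaps S3 either.
S4 starts after S2 ends, so nothing later overlaps S2 either.
S5 starts exactly when S4 ends (back-to-back, no overlap), so nothing later overlaps S4 either.
S6 starts after S5 ends, so nothing later overlaps S5 either.
S7 starts after S6 ends, so nothing later overlaps S6 either.
S8 starts before S7 ends → S7 and S8 overlap.
S9 starts after S7 ends.
S9 starts after S8 ends.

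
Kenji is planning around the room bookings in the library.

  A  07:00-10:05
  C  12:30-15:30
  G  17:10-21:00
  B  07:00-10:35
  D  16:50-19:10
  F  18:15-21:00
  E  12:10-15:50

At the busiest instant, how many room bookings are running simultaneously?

Sweep the timeline, counting +1 at each start and −1 at each end (ends before starts at a tie):
07:00 start A → 1
07:00 start B → 2
10:05 end A → 1
10:35 end B → 0
12:10 start E → 1
12:30 start C → 2
15:30 end C → 1
15:50 end E → 0
16:50 start D → 1
17:10 start G → 2
18:15 start F → 3
19:10 end D → 2
21:00 end F → 1
21:00 end G → 0
Peak is 3, at 18:15 (D, F, G).

3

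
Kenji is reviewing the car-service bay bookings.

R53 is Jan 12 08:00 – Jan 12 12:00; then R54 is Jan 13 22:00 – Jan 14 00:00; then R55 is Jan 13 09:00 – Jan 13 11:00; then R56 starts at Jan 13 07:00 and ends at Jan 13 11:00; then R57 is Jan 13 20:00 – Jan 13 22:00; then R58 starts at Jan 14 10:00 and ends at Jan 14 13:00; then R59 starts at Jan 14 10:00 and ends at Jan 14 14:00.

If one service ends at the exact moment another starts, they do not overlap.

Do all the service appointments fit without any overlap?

Sorted by start: R53, R56, R55, R57, R54, R58, R59.
R56 starts after R53 ends — done with R53.
R55 starts before R56 ends → R56 and R55 overlap.
That's a conflict, so the schedule is not conflict-free.

No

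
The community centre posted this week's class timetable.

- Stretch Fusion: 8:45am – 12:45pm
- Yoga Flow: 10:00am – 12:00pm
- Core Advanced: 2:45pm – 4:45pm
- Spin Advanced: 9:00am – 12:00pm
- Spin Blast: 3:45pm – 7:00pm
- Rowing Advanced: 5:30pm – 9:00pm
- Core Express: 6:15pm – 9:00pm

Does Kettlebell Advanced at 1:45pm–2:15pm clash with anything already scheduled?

No — it doesn't clash with anything

Stretch Fusion: ends 12:45pm at or before Kettlebell Advanced starts 1:45pm → clear.
Spin Advanced: ends 12:00pm at or before Kettlebell Advanced starts 1:45pm → clear.
Yoga Flow: ends 12:00pm at or before Kettlebell Advanced starts 1:45pm → clear.
Core Advanced: starts 2:45pm at or after Kettlebell Advanced ends 2:15pm → clear.
Spin Blast: starts 3:45pm at or after Kettlebell Advanced ends 2:15pm → clear.
Rowing Advanced: starts 5:30pm at or after Kettlebell Advanced ends 2:15pm → clear.
Core Express: starts 6:15pm at or after Kettlebell Advanced ends 2:15pm → clear.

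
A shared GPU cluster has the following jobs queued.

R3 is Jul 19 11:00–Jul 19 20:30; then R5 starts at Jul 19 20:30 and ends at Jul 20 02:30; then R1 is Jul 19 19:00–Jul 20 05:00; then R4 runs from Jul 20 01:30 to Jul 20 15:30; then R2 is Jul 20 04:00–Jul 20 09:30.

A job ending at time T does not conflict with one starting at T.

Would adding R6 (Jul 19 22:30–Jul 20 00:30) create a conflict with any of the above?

R3: ends Jul 19 20:30 at or before R6 starts Jul 19 22:30 → clear.
R1: starts Jul 19 19:00 before R6 ends Jul 20 00:30, and ends Jul 20 05:00 after R6 starts Jul 19 22:30 → overlap.
R5: starts Jul 19 20:30 before R6 ends Jul 20 00:30, and ends Jul 20 02:30 after R6 starts Jul 19 22:30 → overlap.
R4: starts Jul 20 01:30 at or after R6 ends Jul 20 00:30 → clear.
R2: starts Jul 20 04:00 at or after R6 ends Jul 20 00:30 → clear.
R6 overlaps R1, R5.

Yes — it overlaps R1, R5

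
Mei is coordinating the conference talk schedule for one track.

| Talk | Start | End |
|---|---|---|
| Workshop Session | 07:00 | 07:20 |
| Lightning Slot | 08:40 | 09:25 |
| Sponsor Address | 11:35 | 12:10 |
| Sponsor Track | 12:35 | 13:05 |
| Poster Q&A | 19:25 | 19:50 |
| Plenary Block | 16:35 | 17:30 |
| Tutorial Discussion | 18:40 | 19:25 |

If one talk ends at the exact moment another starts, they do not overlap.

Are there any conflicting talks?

No

Sorted by start: Workshop Session, Lightning Slot, Sponsor Address, Sponsor Track, Plenary Block, Tutorial Discussion, Poster Q&A.
Lightning Slot starts after Workshop Session ends, so Workshop Session has no further overlaps.
Sponsor Address starts after Lightning Slot ends, so Lightning Slot has no further overlaps.
Sponsor Track starts after Sponsor Address ends, so Sponsor Address has no further overlaps.
Plenary Block starts after Sponsor Track ends, so Sponsor Track has no further overlaps.
Tutorial Discussion starts after Plenary Block ends, so Plenary Block has no further overlaps.
Poster Q&A starts exactly when Tutorial Discussion ends (back-to-back, no overlap).
Every pair is clear; the schedule has no overlaps.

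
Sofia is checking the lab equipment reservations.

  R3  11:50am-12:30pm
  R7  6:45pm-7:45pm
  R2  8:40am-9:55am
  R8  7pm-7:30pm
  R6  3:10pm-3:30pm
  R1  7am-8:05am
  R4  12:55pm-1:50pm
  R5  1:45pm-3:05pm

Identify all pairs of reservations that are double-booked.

R4 & R5, R7 & R8

Sorted by start: R1, R2, R3, R4, R5, R6, R7, R8.
R2 starts after R1 ends, so nothing later overlaps R1 either.
R3 starts after R2 ends, so nothing later overlaps R2 either.
R4 starts after R3 ends, so nothing later overlaps R3 either.
R5 starts before R4 ends → R4 and R5 overlap.
R6 starts after R4 ends, so nothing later overlaps R4 either.
R6 starts after R5 ends, so nothing later overlaps R5 either.
R7 starts after R6 ends, so nothing later overlaps R6 either.
R8 starts before R7 ends → R7 and R8 overlap.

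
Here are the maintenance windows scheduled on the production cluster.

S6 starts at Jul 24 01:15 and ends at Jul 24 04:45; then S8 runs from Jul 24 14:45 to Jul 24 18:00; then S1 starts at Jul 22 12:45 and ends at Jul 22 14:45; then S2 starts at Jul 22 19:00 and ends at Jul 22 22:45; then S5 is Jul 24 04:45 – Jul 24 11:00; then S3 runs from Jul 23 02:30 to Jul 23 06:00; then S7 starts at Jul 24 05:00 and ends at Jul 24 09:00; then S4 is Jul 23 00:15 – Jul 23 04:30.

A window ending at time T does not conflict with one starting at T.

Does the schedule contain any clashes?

Two intervals overlap when each starts before the other ends.
Sorted by start: S1, S2, S4, S3, S6, S5, S7, S8.
S2 starts after S1 ends; S1 is clear from here.
S4 starts after S2 ends; S2 is clear from here.
S3 starts before S4 ends → S4 and S3 overlap.
That's a conflict, so the schedule is not conflict-free.

Yes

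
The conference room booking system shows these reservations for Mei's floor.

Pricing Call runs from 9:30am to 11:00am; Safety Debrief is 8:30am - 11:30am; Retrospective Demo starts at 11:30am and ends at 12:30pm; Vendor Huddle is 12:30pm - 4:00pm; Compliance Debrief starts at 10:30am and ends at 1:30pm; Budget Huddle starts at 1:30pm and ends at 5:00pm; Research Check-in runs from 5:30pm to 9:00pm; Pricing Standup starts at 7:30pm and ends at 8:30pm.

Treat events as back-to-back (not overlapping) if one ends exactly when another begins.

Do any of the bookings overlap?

Yes

Sorted by start: Safety Debrief, Pricing Call, Compliance Debrief, Retrospective Demo, Vendor Huddle, Budget Huddle, Research Check-in, Pricing Standup.
Pricing Call starts before Safety Debrief ends → Safety Debrief and Pricing Call overlap.
That's a conflict, so the schedule is not conflict-free.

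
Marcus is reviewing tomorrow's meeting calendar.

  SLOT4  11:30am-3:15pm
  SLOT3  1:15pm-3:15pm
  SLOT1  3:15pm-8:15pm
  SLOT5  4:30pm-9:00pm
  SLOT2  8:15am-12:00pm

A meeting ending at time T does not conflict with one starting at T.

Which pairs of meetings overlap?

Sorted by start: SLOT2, SLOT4, SLOT3, SLOT1, SLOT5.
SLOT4 starts before SLOT2 ends → SLOT2 and SLOT4 overlap.
SLOT3 starts after SLOT2 ends, so SLOT2 has no further overlaps.
SLOT3 starts before SLOT4 ends → SLOT4 and SLOT3 overlap.
SLOT1 starts exactly when SLOT4 ends (back-to-back, no overlap), so SLOT4 has no further overlaps.
SLOT1 starts exactly when SLOT3 ends (back-to-back, no overlap), so SLOT3 has no further overlaps.
SLOT5 starts before SLOT1 ends → SLOT1 and SLOT5 overlap.

SLOT1 & SLOT5, SLOT2 & SLOT4, SLOT3 & SLOT4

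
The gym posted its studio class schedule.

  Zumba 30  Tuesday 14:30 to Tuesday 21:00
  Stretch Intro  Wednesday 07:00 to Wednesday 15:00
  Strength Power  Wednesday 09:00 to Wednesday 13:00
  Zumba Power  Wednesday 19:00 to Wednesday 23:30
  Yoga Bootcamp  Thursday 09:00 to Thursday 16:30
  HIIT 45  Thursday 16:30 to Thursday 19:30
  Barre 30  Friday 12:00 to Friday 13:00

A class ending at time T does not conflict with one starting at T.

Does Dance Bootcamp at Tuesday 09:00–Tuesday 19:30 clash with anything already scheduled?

Yes — it overlaps Zumba 30

Zumba 30: starts Tuesday 14:30 before Dance Bootcamp ends Tuesday 19:30, and ends Tuesday 21:00 after Dance Bootcamp starts Tuesday 09:00 → overlap.
Stretch Intro: starts Wednesday 07:00 at or after Dance Bootcamp ends Tuesday 19:30 → clear.
Strength Power: starts Wednesday 09:00 at or after Dance Bootcamp ends Tuesday 19:30 → clear.
Zumba Power: starts Wednesday 19:00 at or after Dance Bootcamp ends Tuesday 19:30 → clear.
Yoga Bootcamp: starts Thursday 09:00 at or after Dance Bootcamp ends Tuesday 19:30 → clear.
HIIT 45: starts Thursday 16:30 at or after Dance Bootcamp ends Tuesday 19:30 → clear.
Barre 30: starts Friday 12:00 at or after Dance Bootcamp ends Tuesday 19:30 → clear.
Dance Bootcamp overlaps Zumba 30.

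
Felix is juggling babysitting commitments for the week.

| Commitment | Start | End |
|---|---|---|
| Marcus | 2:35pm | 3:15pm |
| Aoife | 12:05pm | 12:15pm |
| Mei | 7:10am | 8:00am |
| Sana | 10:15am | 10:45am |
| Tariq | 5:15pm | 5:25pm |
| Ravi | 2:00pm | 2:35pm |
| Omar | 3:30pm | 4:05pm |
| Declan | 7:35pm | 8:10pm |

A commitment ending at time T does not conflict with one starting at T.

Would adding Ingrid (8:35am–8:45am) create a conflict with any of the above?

No — it doesn't clash with anything

Mei: ends 8:00am at or before Ingrid starts 8:35am → clear.
Sana: starts 10:15am at or after Ingrid ends 8:45am → clear.
Aoife: starts 12:05pm at or after Ingrid ends 8:45am → clear.
Ravi: starts 2:00pm at or after Ingrid ends 8:45am → clear.
Marcus: starts 2:35pm at or after Ingrid ends 8:45am → clear.
Omar: starts 3:30pm at or after Ingrid ends 8:45am → clear.
Tariq: starts 5:15pm at or after Ingrid ends 8:45am → clear.
Declan: starts 7:35pm at or after Ingrid ends 8:45am → clear.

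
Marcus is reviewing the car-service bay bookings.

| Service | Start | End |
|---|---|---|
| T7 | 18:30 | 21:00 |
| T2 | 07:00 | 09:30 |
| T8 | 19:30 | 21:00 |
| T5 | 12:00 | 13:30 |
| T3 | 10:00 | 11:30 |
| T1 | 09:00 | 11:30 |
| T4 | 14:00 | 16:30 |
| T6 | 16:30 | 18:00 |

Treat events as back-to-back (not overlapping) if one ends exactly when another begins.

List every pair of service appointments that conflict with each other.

T1 & T2, T1 & T3, T7 & T8

Sorted by start: T2, T1, T3, T5, T4, T6, T7, T8.
T1 starts before T2 ends → T2 and T1 overlap.
T3 starts after T2 ends, so nothing later overlaps T2 either.
T3 starts before T1 ends → T1 and T3 overlap.
T5 starts after T1 ends, so nothing later overlaps T1 either.
T5 starts after T3 ends, so nothing later overlaps T3 either.
T4 starts after T5 ends, so nothing later overlaps T5 either.
T6 starts exactly when T4 ends (back-to-back, no overlap), so nothing later overlaps T4 either.
T7 starts after T6 ends, so nothing later overlaps T6 either.
T8 starts before T7 ends → T7 and T8 overlap.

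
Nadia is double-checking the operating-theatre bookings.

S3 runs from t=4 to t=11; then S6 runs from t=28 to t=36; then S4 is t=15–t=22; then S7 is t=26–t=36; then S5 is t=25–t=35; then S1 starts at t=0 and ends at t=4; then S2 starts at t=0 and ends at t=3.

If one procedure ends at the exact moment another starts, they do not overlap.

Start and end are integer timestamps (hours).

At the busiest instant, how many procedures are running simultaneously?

Walk through starts and ends in time order (an end at T is processed before a start at T):
t=0 start S1 → 1
t=0 start S2 → 2
t=3 end S2 → 1
t=4 end S1 → 0
t=4 start S3 → 1
t=11 end S3 → 0
t=15 start S4 → 1
t=22 end S4 → 0
t=25 start S5 → 1
t=26 start S7 → 2
t=28 start S6 → 3
t=35 end S5 → 2
t=36 end S6 → 1
t=36 end S7 → 0
Peak is 3, at t=28 (S5, S6, S7).

3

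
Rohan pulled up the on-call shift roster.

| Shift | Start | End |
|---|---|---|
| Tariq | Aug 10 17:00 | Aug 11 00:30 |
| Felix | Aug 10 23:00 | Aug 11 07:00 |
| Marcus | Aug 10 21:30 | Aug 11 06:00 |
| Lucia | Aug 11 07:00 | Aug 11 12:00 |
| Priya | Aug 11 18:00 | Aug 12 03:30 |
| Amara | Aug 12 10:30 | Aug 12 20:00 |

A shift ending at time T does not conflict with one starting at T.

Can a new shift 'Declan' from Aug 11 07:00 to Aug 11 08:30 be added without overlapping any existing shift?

No — it overlaps Lucia

Tariq: ends Aug 11 00:30 at or before Declan starts Aug 11 07:00 → clear.
Marcus: ends Aug 11 06:00 at or before Declan starts Aug 11 07:00 → clear.
Felix: ends Aug 11 07:00 at or before Declan starts Aug 11 07:00 → clear.
Lucia: starts Aug 11 07:00 before Declan ends Aug 11 08:30, and ends Aug 11 12:00 after Declan starts Aug 11 07:00 → overlap.
Priya: starts Aug 11 18:00 at or after Declan ends Aug 11 08:30 → clear.
Amara: starts Aug 12 10:30 at or after Declan ends Aug 11 08:30 → clear.
Declan overlaps Lucia.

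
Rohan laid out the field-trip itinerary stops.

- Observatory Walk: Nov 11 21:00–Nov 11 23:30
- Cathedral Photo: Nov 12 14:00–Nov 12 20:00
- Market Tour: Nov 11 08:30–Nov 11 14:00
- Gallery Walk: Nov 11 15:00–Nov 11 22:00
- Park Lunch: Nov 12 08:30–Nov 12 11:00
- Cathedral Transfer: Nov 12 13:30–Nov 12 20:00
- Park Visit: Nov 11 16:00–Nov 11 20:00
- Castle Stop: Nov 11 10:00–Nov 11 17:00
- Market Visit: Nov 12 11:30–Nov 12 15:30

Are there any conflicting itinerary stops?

Sorted by start: Market Tour, Castle Stop, Gallery Walk, Park Visit, Observatory Walk, Park Lunch, Market Visit, Cathedral Transfer, Cathedral Photo.
Castle Stop starts before Market Tour ends → Market Tour and Castle Stop overlap.
That's a conflict, so the schedule is not conflict-free.

Yes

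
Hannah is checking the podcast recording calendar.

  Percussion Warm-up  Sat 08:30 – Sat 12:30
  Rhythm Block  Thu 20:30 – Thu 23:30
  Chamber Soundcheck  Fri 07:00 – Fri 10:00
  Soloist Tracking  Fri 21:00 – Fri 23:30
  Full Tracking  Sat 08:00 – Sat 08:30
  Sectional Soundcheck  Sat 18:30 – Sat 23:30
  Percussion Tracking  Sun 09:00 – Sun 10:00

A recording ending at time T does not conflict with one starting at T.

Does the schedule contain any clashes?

No

Two intervals overlap when each starts before the other ends.
Sorted by start: Rhythm Block, Chamber Soundcheck, Soloist Tracking, Full Tracking, Percussion Warm-up, Sectional Soundcheck, Percussion Tracking.
Chamber Soundcheck starts after Rhythm Block ends, so Rhythm Block has no further overlaps.
Soloist Tracking starts after Chamber Soundcheck ends, so Chamber Soundcheck has no further overlaps.
Full Tracking starts after Soloist Tracking ends, so Soloist Tracking has no further overlaps.
Percussion Warm-up starts exactly when Full Tracking ends (back-to-back, no overlap), so Full Tracking has no further overlaps.
Sectional Soundcheck starts after Percussion Warm-up ends, so Percussion Warm-up has no further overlaps.
Percussion Tracking starts after Sectional Soundcheck ends.
Every pair is clear; the schedule has no overlaps.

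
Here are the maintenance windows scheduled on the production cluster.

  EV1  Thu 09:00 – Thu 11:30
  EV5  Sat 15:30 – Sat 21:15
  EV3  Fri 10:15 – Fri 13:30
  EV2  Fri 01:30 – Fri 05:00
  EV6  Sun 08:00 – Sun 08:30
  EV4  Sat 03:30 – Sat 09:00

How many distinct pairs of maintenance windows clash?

Sorted by start: EV1, EV2, EV3, EV4, EV5, EV6.
EV2 starts after EV1 ends — done with EV1.
EV3 starts after EV2 ends — done with EV2.
EV4 starts after EV3 ends — done with EV3.
EV5 starts after EV4 ends — done with EV4.
EV6 starts after EV5 ends.
No pair overlaps.

0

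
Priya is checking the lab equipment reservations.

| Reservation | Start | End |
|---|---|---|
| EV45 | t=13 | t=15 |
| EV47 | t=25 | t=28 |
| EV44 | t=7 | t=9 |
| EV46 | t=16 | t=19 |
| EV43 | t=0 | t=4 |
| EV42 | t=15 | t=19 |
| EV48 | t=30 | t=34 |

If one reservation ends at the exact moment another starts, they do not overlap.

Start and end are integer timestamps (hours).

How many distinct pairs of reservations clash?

1

Sorted by start: EV43, EV44, EV45, EV42, EV46, EV47, EV48.
EV44 starts after EV43 ends, so nothing later overlaps EV43 either.
EV45 starts after EV44 ends, so nothing later overlaps EV44 either.
EV42 starts exactly when EV45 ends (back-to-back, no overlap), so nothing later overlaps EV45 either.
EV46 starts before EV42 ends → EV42 and EV46 overlap.
EV47 starts after EV42 ends, so nothing later overlaps EV42 either.
EV47 starts after EV46 ends, so nothing later overlaps EV46 either.
EV48 starts after EV47 ends.
Overlapping pairs: EV42 & EV46 — 1 in total.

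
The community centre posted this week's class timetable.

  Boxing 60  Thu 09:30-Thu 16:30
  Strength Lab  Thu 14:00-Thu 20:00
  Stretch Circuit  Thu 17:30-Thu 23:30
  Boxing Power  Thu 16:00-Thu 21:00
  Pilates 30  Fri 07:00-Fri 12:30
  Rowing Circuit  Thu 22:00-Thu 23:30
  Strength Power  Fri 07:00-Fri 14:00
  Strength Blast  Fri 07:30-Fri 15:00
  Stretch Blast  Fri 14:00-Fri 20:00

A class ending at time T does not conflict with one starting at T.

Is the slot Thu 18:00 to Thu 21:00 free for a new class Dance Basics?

Boxing 60: ends Thu 16:30 at or before Dance Basics starts Thu 18:00 → clear.
Strength Lab: starts Thu 14:00 before Dance Basics ends Thu 21:00, and ends Thu 20:00 after Dance Basics starts Thu 18:00 → overlap.
Boxing Power: starts Thu 16:00 before Dance Basics ends Thu 21:00, and ends Thu 21:00 after Dance Basics starts Thu 18:00 → overlap.
Stretch Circuit: starts Thu 17:30 before Dance Basics ends Thu 21:00, and ends Thu 23:30 after Dance Basics starts Thu 18:00 → overlap.
Rowing Circuit: starts Thu 22:00 at or after Dance Basics ends Thu 21:00 → clear.
Pilates 30: starts Fri 07:00 at or after Dance Basics ends Thu 21:00 → clear.
Strength Power: starts Fri 07:00 at or after Dance Basics ends Thu 21:00 → clear.
Strength Blast: starts Fri 07:30 at or after Dance Basics ends Thu 21:00 → clear.
Stretch Blast: starts Fri 14:00 at or after Dance Basics ends Thu 21:00 → clear.
Dance Basics overlaps Strength Lab, Stretch Circuit, Boxing Power.

No — it overlaps Boxing Power, Strength Lab, Stretch Circuit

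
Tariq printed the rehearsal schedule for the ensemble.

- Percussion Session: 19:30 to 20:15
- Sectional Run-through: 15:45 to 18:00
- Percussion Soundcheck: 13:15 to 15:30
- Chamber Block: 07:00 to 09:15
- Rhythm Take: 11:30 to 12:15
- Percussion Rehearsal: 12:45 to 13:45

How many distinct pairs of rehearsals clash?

Sorted by start: Chamber Block, Rhythm Take, Percussion Rehearsal, Percussion Soundcheck, Sectional Run-through, Percussion Session.
Rhythm Take starts after Chamber Block ends; Chamber Block is clear from here.
Percussion Rehearsal starts after Rhythm Take ends; Rhythm Take is clear from here.
Percussion Soundcheck starts before Percussion Rehearsal ends → Percussion Rehearsal and Percussion Soundcheck overlap.
Sectional Run-through starts after Percussion Rehearsal ends; Percussion Rehearsal is clear from here.
Sectional Run-through starts after Percussion Soundcheck ends; Percussion Soundcheck is clear from here.
Percussion Session starts after Sectional Run-through ends.
Overlapping pairs: Percussion Rehearsal & Percussion Soundcheck — 1 in total.

1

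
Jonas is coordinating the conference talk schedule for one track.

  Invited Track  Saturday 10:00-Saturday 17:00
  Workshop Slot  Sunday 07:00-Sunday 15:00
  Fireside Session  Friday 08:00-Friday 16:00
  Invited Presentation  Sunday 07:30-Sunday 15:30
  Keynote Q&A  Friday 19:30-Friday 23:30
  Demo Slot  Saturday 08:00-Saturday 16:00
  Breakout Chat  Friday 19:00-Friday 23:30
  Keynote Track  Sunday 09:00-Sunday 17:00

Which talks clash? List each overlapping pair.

Sorted by start: Fireside Session, Breakout Chat, Keynote Q&A, Demo Slot, Invited Track, Workshop Slot, Invited Presentation, Keynote Track.
Breakout Chat starts after Fireside Session ends — done with Fireside Session.
Keynote Q&A starts before Breakout Chat ends → Breakout Chat and Keynote Q&A overlap.
Demo Slot starts after Breakout Chat ends — done with Breakout Chat.
Demo Slot starts after Keynote Q&A ends — done with Keynote Q&A.
Invited Track starts before Demo Slot ends → Demo Slot and Invited Track overlap.
Workshop Slot starts after Demo Slot ends — done with Demo Slot.
Workshop Slot starts after Invited Track ends — done with Invited Track.
Invited Presentation starts before Workshop Slot ends → Workshop Slot and Invited Presentation overlap.
Keynote Track starts before Workshop Slot ends → Workshop Slot and Keynote Track overlap.
Keynote Track starts before Invited Presentation ends → Invited Presentation and Keynote Track overlap.

Breakout Chat & Keynote Q&A, Demo Slot & Invited Track, Invited Presentation & Keynote Track, Invited Presentation & Workshop Slot, Keynote Track & Workshop Slot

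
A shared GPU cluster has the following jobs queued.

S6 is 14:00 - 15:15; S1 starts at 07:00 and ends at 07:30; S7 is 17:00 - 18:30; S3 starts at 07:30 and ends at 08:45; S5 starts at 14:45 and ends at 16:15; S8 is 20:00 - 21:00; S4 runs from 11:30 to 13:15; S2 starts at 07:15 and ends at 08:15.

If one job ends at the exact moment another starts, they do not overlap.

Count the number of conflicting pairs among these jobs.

3

Sorted by start: S1, S2, S3, S4, S6, S5, S7, S8.
S2 starts before S1 ends → S1 and S2 overlap.
S3 starts exactly when S1 ends (back-to-back, no overlap), so S1 has no further overlaps.
S3 starts before S2 ends → S2 and S3 overlap.
S4 starts after S2 ends, so S2 has no further overlaps.
S4 starts after S3 ends, so S3 has no further overlaps.
S6 starts after S4 ends, so S4 has no further overlaps.
S5 starts before S6 ends → S6 and S5 overlap.
S7 starts after S6 ends, so S6 has no further overlaps.
S7 starts after S5 ends, so S5 has no further overlaps.
S8 starts after S7 ends.
Overlapping pairs: S1 & S2, S2 & S3, S5 & S6 — 3 in total.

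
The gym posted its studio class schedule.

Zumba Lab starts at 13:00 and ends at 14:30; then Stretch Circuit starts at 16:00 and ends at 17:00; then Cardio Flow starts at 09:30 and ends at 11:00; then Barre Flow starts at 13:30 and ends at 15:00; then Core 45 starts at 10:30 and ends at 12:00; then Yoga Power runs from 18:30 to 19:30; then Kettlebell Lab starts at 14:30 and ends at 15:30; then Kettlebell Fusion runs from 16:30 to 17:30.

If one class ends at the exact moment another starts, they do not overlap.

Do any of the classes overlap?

Sorted by start: Cardio Flow, Core 45, Zumba Lab, Barre Flow, Kettlebell Lab, Stretch Circuit, Kettlebell Fusion, Yoga Power.
Core 45 starts before Cardio Flow ends → Cardio Flow and Core 45 overlap.
That's a conflict, so the schedule is not conflict-free.

Yes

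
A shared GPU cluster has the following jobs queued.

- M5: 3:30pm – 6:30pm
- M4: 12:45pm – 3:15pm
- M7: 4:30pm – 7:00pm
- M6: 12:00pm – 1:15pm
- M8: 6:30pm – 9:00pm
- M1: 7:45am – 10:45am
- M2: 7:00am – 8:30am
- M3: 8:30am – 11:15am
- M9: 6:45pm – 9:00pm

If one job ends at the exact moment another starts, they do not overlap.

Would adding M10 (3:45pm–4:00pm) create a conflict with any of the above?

M2: ends 8:30am at or before M10 starts 3:45pm → clear.
M1: ends 10:45am at or before M10 starts 3:45pm → clear.
M3: ends 11:15am at or before M10 starts 3:45pm → clear.
M6: ends 1:15pm at or before M10 starts 3:45pm → clear.
M4: ends 3:15pm at or before M10 starts 3:45pm → clear.
M5: starts 3:30pm before M10 ends 4:00pm, and ends 6:30pm after M10 starts 3:45pm → overlap.
M7: starts 4:30pm at or after M10 ends 4:00pm → clear.
M8: starts 6:30pm at or after M10 ends 4:00pm → clear.
M9: starts 6:45pm at or after M10 ends 4:00pm → clear.
M10 overlaps M5.

Yes — it overlaps M5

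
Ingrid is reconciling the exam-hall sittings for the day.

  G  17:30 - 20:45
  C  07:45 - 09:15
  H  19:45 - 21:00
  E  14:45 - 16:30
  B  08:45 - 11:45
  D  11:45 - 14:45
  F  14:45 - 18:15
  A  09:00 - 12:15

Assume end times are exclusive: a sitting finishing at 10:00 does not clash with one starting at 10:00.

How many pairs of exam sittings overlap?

7

Check each pair: they overlap iff neither finishes before the other starts.
Sorted by start: C, B, A, D, E, F, G, H.
B starts before C ends → C and B overlap.
A starts before C ends → C and A overlap.
D starts after C ends; C is clear from here.
A starts before B ends → B and A overlap.
D starts exactly when B ends (back-to-back, no overlap); B is clear from here.
D starts before A ends → A and D overlap.
E starts after A ends; A is clear from here.
E starts exactly when D ends (back-to-back, no overlap); D is clear from here.
F starts before E ends → E and F overlap.
G starts after E ends; E is clear from here.
G starts before F ends → F and G overlap.
H starts after F ends.
H starts before G ends → G and H overlap.
Overlapping pairs: A & B, A & C, A & D, B & C, E & F, F & G, G & H — 7 in total.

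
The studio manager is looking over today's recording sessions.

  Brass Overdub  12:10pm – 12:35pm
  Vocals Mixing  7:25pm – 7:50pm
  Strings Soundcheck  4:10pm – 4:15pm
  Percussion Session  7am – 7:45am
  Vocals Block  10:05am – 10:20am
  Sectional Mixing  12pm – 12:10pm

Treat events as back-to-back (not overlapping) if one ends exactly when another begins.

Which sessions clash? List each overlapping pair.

Two intervals overlap when each starts before the other ends.
Sorted by start: Percussion Session, Vocals Block, Sectional Mixing, Brass Overdub, Strings Soundcheck, Vocals Mixing.
Vocals Block starts after Percussion Session ends, so nothing later overlaps Percussion Session either.
Sectional Mixing starts after Vocals Block ends, so nothing later overlaps Vocals Block either.
Brass Overdub starts exactly when Sectional Mixing ends (back-to-back, no overlap), so nothing later overlaps Sectional Mixing either.
Strings Soundcheck starts after Brass Overdub ends, so nothing later overlaps Brass Overdub either.
Vocals Mixing starts after Strings Soundcheck ends.

no overlapping pairs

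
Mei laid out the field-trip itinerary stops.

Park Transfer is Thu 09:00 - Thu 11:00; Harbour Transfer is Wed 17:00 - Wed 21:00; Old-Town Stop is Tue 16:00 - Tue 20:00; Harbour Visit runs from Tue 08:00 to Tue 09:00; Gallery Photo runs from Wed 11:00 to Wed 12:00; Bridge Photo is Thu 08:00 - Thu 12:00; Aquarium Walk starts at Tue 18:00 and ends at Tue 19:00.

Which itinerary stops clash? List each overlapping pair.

Aquarium Walk & Old-Town Stop, Bridge Photo & Park Transfer

Check each pair: they overlap iff neither finishes before the other starts.
Sorted by start: Harbour Visit, Old-Town Stop, Aquarium Walk, Gallery Photo, Harbour Transfer, Bridge Photo, Park Transfer.
Old-Town Stop starts after Harbour Visit ends — done with Harbour Visit.
Aquarium Walk starts before Old-Town Stop ends → Old-Town Stop and Aquarium Walk overlap.
Gallery Photo starts after Old-Town Stop ends — done with Old-Town Stop.
Gallery Photo starts after Aquarium Walk ends — done with Aquarium Walk.
Harbour Transfer starts after Gallery Photo ends — done with Gallery Photo.
Bridge Photo starts after Harbour Transfer ends — done with Harbour Transfer.
Park Transfer starts before Bridge Photo ends → Bridge Photo and Park Transfer overlap.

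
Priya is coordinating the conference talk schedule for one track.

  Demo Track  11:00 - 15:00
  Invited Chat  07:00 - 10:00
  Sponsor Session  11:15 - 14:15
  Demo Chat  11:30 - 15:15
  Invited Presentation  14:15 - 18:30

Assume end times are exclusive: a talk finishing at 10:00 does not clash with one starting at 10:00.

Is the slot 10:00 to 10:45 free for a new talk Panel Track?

Invited Chat: ends 10:00 at or before Panel Track starts 10:00 → clear.
Demo Track: starts 11:00 at or after Panel Track ends 10:45 → clear.
Sponsor Session: starts 11:15 at or after Panel Track ends 10:45 → clear.
Demo Chat: starts 11:30 at or after Panel Track ends 10:45 → clear.
Invited Presentation: starts 14:15 at or after Panel Track ends 10:45 → clear.

Yes — the slot is free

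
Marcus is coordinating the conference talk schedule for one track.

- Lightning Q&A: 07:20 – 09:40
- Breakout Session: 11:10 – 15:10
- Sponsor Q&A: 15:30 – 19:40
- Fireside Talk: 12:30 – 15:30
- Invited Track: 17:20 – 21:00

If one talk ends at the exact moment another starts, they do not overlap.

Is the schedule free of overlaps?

Sorted by start: Lightning Q&A, Breakout Session, Fireside Talk, Sponsor Q&A, Invited Track.
Breakout Session starts after Lightning Q&A ends; Lightning Q&A is clear from here.
Fireside Talk starts before Breakout Session ends → Breakout Session and Fireside Talk overlap.
That's a conflict, so the schedule is not conflict-free.

No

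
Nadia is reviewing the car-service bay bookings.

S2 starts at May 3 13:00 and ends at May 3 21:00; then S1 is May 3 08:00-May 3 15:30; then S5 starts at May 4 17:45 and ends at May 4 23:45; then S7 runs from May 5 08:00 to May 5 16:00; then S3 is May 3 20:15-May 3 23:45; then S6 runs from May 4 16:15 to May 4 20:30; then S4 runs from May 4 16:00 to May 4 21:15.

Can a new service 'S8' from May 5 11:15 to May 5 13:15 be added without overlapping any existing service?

S1: ends May 3 15:30 at or before S8 starts May 5 11:15 → clear.
S2: ends May 3 21:00 at or before S8 starts May 5 11:15 → clear.
S3: ends May 3 23:45 at or before S8 starts May 5 11:15 → clear.
S4: ends May 4 21:15 at or before S8 starts May 5 11:15 → clear.
S6: ends May 4 20:30 at or before S8 starts May 5 11:15 → clear.
S5: ends May 4 23:45 at or before S8 starts May 5 11:15 → clear.
S7: starts May 5 08:00 before S8 ends May 5 13:15, and ends May 5 16:00 after S8 starts May 5 11:15 → overlap.
S8 overlaps S7.

No — it overlaps S7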